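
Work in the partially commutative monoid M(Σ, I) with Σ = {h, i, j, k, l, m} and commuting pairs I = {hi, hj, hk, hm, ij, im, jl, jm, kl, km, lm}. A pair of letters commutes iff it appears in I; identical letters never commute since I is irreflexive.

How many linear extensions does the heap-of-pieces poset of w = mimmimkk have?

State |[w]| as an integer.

0(m) covers ∅
1(i) covers ∅
2(m) covers 0:m
3(m) covers 2:m
4(i) covers 1:i
5(m) covers 3:m
6(k) covers 4:i
7(k) covers 6:k
floor of heap: 0:m, 1:i
completions by unplaced set U, small U first (add the entries for U minus each lowest piece of U):
  |U|=1: {5}:1  {7}:1
  |U|=2: {3,5}:1  {5,7}:2  {6,7}:1
  |U|=3: {2,3,5}:1  {3,5,7}:3  {4,6,7}:1  {5,6,7}:3
  |U|=4: {0,2,3,5}:1  {1,4,6,7}:1  {2,3,5,7}:4  {3,5,6,7}:6  {4,5,6,7}:4
  |U|=5: {0,2,3,5,7}:5  {1,4,5,6,7}:5  {2,3,5,6,7}:10  {3,4,5,6,7}:10
  |U|=6: {0,2,3,5,6,7}:15  {1,3,4,5,6,7}:15  {2,3,4,5,6,7}:20
  start at 0(m): 35
  start at 1(i): 35
sum over floor = 70

70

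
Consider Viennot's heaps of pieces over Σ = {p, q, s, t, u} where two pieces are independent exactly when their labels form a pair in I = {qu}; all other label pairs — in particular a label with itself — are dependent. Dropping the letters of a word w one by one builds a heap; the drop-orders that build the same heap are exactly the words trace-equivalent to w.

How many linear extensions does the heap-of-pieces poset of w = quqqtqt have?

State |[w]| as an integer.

4

drop 0:q onto floor
drop 1:u onto floor
drop 2:q onto {0:q}
drop 3:q onto {2:q}
drop 4:t onto {1:u, 3:q}
drop 5:q onto {4:t}
drop 6:t onto {5:q}
ground layer = {0:q, 1:u}
drop-orders for the pieces not yet dropped (sum over which currently-grounded one goes next):
  1 to go: {6} 1
  2 to go: {5,6} 1
  3 to go: {4,5,6} 1
  4 to go: {1,4,5,6} 1  {3,4,5,6} 1
  5 to go: {1,3,4,5,6} 2  {2,3,4,5,6} 1
  if 0:q drops first: 3 orders
  if 1:u drops first: 1 orders
heap linearizations: 4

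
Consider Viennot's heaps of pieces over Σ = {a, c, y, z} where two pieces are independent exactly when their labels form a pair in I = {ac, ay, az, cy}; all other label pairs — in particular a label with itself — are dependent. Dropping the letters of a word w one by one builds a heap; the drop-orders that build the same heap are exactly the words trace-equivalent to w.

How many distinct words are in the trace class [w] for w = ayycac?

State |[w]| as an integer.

drop 0:a onto floor
drop 1:y onto floor
drop 2:y onto {1:y}
drop 3:c onto floor
drop 4:a onto {0:a}
drop 5:c onto {3:c}
ground layer = {0:a, 1:y, 3:c}
drop-orders for the pieces not yet dropped (sum over which currently-grounded one goes next):
  1 to go: {2} 1  {4} 1  {5} 1
  2 to go: {0,4} 1  {1,2} 1  {2,4} 2  {2,5} 2  {3,5} 1  {4,5} 2
  3 to go: {0,2,4} 3  {0,4,5} 3  {1,2,4} 3  {1,2,5} 3  {2,3,5} 3  {2,4,5} 6  {3,4,5} 3
  4 to go: {0,1,2,4} 6  {0,2,4,5} 12  {0,3,4,5} 6  {1,2,3,5} 6  {1,2,4,5} 12  {2,3,4,5} 12
  if 0:a drops first: 30 orders
  if 1:y drops first: 30 orders
  if 3:c drops first: 30 orders
heap linearizations: 90

90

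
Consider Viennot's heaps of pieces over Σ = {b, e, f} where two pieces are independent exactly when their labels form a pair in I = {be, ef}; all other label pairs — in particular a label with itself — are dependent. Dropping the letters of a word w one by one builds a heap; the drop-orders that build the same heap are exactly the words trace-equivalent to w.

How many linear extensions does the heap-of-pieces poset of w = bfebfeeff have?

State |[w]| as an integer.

0(b) covers ∅
1(f) covers 0:b
2(e) covers ∅
3(b) covers 1:f
4(f) covers 3:b
5(e) covers 2:e
6(e) covers 5:e
7(f) covers 4:f
8(f) covers 7:f
floor of heap: 0:b, 2:e
completions by unplaced set U, small U first (add the entries for U minus each lowest piece of U):
  |U|=1: {6}:1  {8}:1
  |U|=2: {5,6}:1  {6,8}:2  {7,8}:1
  |U|=3: {2,5,6}:1  {4,7,8}:1  {5,6,8}:3  {6,7,8}:3
  |U|=4: {2,5,6,8}:4  {3,4,7,8}:1  {4,6,7,8}:4  {5,6,7,8}:6
  |U|=5: {1,3,4,7,8}:1  {2,5,6,7,8}:10  {3,4,6,7,8}:5  {4,5,6,7,8}:10
  |U|=6: {0,1,3,4,7,8}:1  {1,3,4,6,7,8}:6  {2,4,5,6,7,8}:20  {3,4,5,6,7,8}:15
  |U|=7: {0,1,3,4,6,7,8}:7  {1,3,4,5,6,7,8}:21  {2,3,4,5,6,7,8}:35
  start at 0(b): 56
  start at 2(e): 28
sum over floor = 84

84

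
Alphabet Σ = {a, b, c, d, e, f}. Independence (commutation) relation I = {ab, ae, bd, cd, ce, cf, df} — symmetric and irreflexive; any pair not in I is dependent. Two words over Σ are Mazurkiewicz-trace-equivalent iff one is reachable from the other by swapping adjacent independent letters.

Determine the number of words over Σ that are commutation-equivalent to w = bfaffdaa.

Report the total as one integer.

3

piece 0:b — minimal
piece 1:f rests on {0:b}
piece 2:a rests on {1:f}
piece 3:f rests on {2:a}
piece 4:f rests on {3:f}
piece 5:d rests on {2:a}
piece 6:a rests on {4:f, 5:d}
piece 7:a rests on {6:a}
minimal pieces: {0:b}
ways to finish when only these pieces remain (= sum over removing one remaining piece with nothing left below it):
  1 left: {7}→1
  2 left: {6,7}→1
  3 left: {4,6,7}→1  {5,6,7}→1
  4 left: {3,4,6,7}→1  {4,5,6,7}→2
  5 left: {3,4,5,6,7}→3
  6 left: {2,3,4,5,6,7}→3
  placing 0:b first → 3 extensions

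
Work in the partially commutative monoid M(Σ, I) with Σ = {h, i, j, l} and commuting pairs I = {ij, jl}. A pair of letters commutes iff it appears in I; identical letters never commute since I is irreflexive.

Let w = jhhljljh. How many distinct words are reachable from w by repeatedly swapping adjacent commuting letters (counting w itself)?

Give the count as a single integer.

6

drop 0:j onto floor
drop 1:h onto {0:j}
drop 2:h onto {1:h}
drop 3:l onto {2:h}
drop 4:j onto {2:h}
drop 5:l onto {3:l}
drop 6:j onto {4:j}
drop 7:h onto {5:l, 6:j}
ground layer = {0:j}
drop-orders for the pieces not yet dropped (sum over which currently-grounded one goes next):
  1 to go: {7} 1
  2 to go: {5,7} 1  {6,7} 1
  3 to go: {3,5,7} 1  {4,6,7} 1  {5,6,7} 2
  4 to go: {3,5,6,7} 3  {4,5,6,7} 3
  5 to go: {3,4,5,6,7} 6
  6 to go: {2,3,4,5,6,7} 6
  if 0:j drops first: 6 orders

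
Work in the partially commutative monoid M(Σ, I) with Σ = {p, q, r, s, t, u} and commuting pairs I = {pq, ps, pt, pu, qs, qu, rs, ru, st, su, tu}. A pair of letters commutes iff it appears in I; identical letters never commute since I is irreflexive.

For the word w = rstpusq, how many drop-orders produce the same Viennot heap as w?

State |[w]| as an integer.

315

piece 0:r — minimal
piece 1:s — minimal
piece 2:t rests on {0:r}
piece 3:p rests on {0:r}
piece 4:u — minimal
piece 5:s rests on {1:s}
piece 6:q rests on {2:t}
minimal pieces: {0:r, 1:s, 4:u}
ways to finish when only these pieces remain (= sum over removing one remaining piece with nothing left below it):
  1 left: {3}→1  {4}→1  {5}→1  {6}→1
  2 left: {1,5}→1  {2,6}→1  {3,4}→2  {3,5}→2  {3,6}→2  {4,5}→2  {4,6}→2  {5,6}→2
  3 left: {1,3,5}→3  {1,4,5}→3  {1,5,6}→3  {2,3,6}→3  {2,4,6}→3  {2,5,6}→3  {3,4,5}→6  {3,4,6}→6  {3,5,6}→6  {4,5,6}→6
  4 left: {0,2,3,6}→3  {1,2,5,6}→6  {1,3,4,5}→12  {1,3,5,6}→12  {1,4,5,6}→12  {2,3,4,6}→12  {2,3,5,6}→12  {2,4,5,6}→12  {3,4,5,6}→24
  5 left: {0,2,3,4,6}→15  {0,2,3,5,6}→15  {1,2,3,5,6}→30  {1,2,4,5,6}→30  {1,3,4,5,6}→60  {2,3,4,5,6}→60
  placing 0:r first → 180 extensions
  placing 1:s first → 90 extensions
  placing 4:u first → 45 extensions
total linear extensions = 315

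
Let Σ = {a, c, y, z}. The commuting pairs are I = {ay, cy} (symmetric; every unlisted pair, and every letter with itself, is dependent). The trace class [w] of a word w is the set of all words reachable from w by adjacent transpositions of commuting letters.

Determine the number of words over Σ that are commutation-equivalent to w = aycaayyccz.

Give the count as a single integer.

84

drop 0:a onto floor
drop 1:y onto floor
drop 2:c onto {0:a}
drop 3:a onto {2:c}
drop 4:a onto {3:a}
drop 5:y onto {1:y}
drop 6:y onto {5:y}
drop 7:c onto {4:a}
drop 8:c onto {7:c}
drop 9:z onto {6:y, 8:c}
ground layer = {0:a, 1:y}
drop-orders for the pieces not yet dropped (sum over which currently-grounded one goes next):
  1 to go: {9} 1
  2 to go: {6,9} 1  {8,9} 1
  3 to go: {5,6,9} 1  {6,8,9} 2  {7,8,9} 1
  4 to go: {1,5,6,9} 1  {4,7,8,9} 1  {5,6,8,9} 3  {6,7,8,9} 3
  5 to go: {1,5,6,8,9} 4  {3,4,7,8,9} 1  {4,6,7,8,9} 4  {5,6,7,8,9} 6
  6 to go: {1,5,6,7,8,9} 10  {2,3,4,7,8,9} 1  {3,4,6,7,8,9} 5  {4,5,6,7,8,9} 10
  7 to go: {0,2,3,4,7,8,9} 1  {1,4,5,6,7,8,9} 20  {2,3,4,6,7,8,9} 6  {3,4,5,6,7,8,9} 15
  8 to go: {0,2,3,4,6,7,8,9} 7  {1,3,4,5,6,7,8,9} 35  {2,3,4,5,6,7,8,9} 21
  if 0:a drops first: 56 orders
  if 1:y drops first: 28 orders
heap linearizations: 84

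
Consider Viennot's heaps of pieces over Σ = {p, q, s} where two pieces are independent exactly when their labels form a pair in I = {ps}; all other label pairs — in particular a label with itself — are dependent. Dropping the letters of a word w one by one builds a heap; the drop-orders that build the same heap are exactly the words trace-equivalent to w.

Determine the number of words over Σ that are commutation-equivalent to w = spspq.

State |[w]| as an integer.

6

piece 0:s — minimal
piece 1:p — minimal
piece 2:s rests on {0:s}
piece 3:p rests on {1:p}
piece 4:q rests on {2:s, 3:p}
minimal pieces: {0:s, 1:p}
ways to finish when only these pieces remain (= sum over removing one remaining piece with nothing left below it):
  1 left: {4}→1
  2 left: {2,4}→1  {3,4}→1
  3 left: {0,2,4}→1  {1,3,4}→1  {2,3,4}→2
  placing 0:s first → 3 extensions
  placing 1:p first → 3 extensions
total linear extensions = 6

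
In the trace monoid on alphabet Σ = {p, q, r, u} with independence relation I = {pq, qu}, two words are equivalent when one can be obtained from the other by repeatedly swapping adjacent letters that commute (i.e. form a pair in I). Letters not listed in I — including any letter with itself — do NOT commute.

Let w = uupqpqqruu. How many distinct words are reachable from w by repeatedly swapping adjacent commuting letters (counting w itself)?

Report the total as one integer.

piece 0:u — minimal
piece 1:u rests on {0:u}
piece 2:p rests on {1:u}
piece 3:q — minimal
piece 4:p rests on {2:p}
piece 5:q rests on {3:q}
piece 6:q rests on {5:q}
piece 7:r rests on {4:p, 6:q}
piece 8:u rests on {7:r}
piece 9:u rests on {8:u}
minimal pieces: {0:u, 3:q}
ways to finish when only these pieces remain (= sum over removing one remaining piece with nothing left below it):
  1 left: {9}→1
  2 left: {8,9}→1
  3 left: {7,8,9}→1
  4 left: {4,7,8,9}→1  {6,7,8,9}→1
  5 left: {2,4,7,8,9}→1  {4,6,7,8,9}→2  {5,6,7,8,9}→1
  6 left: {1,2,4,7,8,9}→1  {2,4,6,7,8,9}→3  {3,5,6,7,8,9}→1  {4,5,6,7,8,9}→3
  7 left: {0,1,2,4,7,8,9}→1  {1,2,4,6,7,8,9}→4  {2,4,5,6,7,8,9}→6  {3,4,5,6,7,8,9}→4
  8 left: {0,1,2,4,6,7,8,9}→5  {1,2,4,5,6,7,8,9}→10  {2,3,4,5,6,7,8,9}→10
  placing 0:u first → 20 extensions
  placing 3:q first → 15 extensions
total linear extensions = 35

35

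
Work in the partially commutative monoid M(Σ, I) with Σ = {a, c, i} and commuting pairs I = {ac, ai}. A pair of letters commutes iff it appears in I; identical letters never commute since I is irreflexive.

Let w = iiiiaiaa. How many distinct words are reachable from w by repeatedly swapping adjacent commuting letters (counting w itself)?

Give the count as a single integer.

56

#0=i has no predecessor
#1=i depends on [0:i]
#2=i depends on [1:i]
#3=i depends on [2:i]
#4=a has no predecessor
#5=i depends on [3:i]
#6=a depends on [4:a]
#7=a depends on [6:a]
sources: [0:i, 4:a]
N(rest) = Σ N(rest − s) over sources s of rest; N(one piece) = 1:
  size 1 → [5]=1  [7]=1
  size 2 → [3,5]=1  [5,7]=2  [6,7]=1
  size 3 → [2,3,5]=1  [3,5,7]=3  [4,6,7]=1  [5,6,7]=3
  size 4 → [1,2,3,5]=1  [2,3,5,7]=4  [3,5,6,7]=6  [4,5,6,7]=4
  size 5 → [0,1,2,3,5]=1  [1,2,3,5,7]=5  [2,3,5,6,7]=10  [3,4,5,6,7]=10
  size 6 → [0,1,2,3,5,7]=6  [1,2,3,5,6,7]=15  [2,3,4,5,6,7]=20
  first=0(i) contributes 35
  first=4(a) contributes 21
|[w]| = 56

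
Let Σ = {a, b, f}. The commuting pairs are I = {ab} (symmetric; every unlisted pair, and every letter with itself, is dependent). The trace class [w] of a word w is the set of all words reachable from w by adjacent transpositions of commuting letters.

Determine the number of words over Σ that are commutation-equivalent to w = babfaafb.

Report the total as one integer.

3

0(b) covers ∅
1(a) covers ∅
2(b) covers 0:b
3(f) covers 1:a, 2:b
4(a) covers 3:f
5(a) covers 4:a
6(f) covers 5:a
7(b) covers 6:f
floor of heap: 0:b, 1:a
completions by unplaced set U, small U first (add the entries for U minus each lowest piece of U):
  |U|=1: {7}:1
  |U|=2: {6,7}:1
  |U|=3: {5,6,7}:1
  |U|=4: {4,5,6,7}:1
  |U|=5: {3,4,5,6,7}:1
  |U|=6: {1,3,4,5,6,7}:1  {2,3,4,5,6,7}:1
  start at 0(b): 2
  start at 1(a): 1
sum over floor = 3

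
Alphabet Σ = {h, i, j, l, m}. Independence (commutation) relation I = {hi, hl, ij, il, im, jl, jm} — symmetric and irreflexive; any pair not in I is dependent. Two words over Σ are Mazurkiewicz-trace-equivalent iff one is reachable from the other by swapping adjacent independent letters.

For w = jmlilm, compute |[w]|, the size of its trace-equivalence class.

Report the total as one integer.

30

#0=j has no predecessor
#1=m has no predecessor
#2=l depends on [1:m]
#3=i has no predecessor
#4=l depends on [2:l]
#5=m depends on [4:l]
sources: [0:j, 1:m, 3:i]
N(rest) = Σ N(rest − s) over sources s of rest; N(one piece) = 1:
  size 1 → [0]=1  [3]=1  [5]=1
  size 2 → [0,3]=2  [0,5]=2  [3,5]=2  [4,5]=1
  size 3 → [0,3,5]=6  [0,4,5]=3  [2,4,5]=1  [3,4,5]=3
  size 4 → [0,2,4,5]=4  [0,3,4,5]=12  [1,2,4,5]=1  [2,3,4,5]=4
  first=0(j) contributes 5
  first=1(m) contributes 20
  first=3(i) contributes 5
|[w]| = 30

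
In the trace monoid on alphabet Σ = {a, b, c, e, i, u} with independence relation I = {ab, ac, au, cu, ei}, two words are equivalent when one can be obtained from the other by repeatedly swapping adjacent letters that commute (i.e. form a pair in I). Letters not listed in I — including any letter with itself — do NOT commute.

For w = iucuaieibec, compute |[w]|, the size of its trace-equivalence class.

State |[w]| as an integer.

36

piece 0:i — minimal
piece 1:u rests on {0:i}
piece 2:c rests on {0:i}
piece 3:u rests on {1:u}
piece 4:a rests on {0:i}
piece 5:i rests on {2:c, 3:u, 4:a}
piece 6:e rests on {2:c, 3:u, 4:a}
piece 7:i rests on {5:i}
piece 8:b rests on {6:e, 7:i}
piece 9:e rests on {8:b}
piece 10:c rests on {9:e}
minimal pieces: {0:i}
ways to finish when only these pieces remain (= sum over removing one remaining piece with nothing left below it):
  1 left: {10}→1
  2 left: {9,10}→1
  3 left: {8,9,10}→1
  4 left: {6,8,9,10}→1  {7,8,9,10}→1
  5 left: {5,7,8,9,10}→1  {6,7,8,9,10}→2
  6 left: {5,6,7,8,9,10}→3
  7 left: {2,5,6,7,8,9,10}→3  {3,5,6,7,8,9,10}→3  {4,5,6,7,8,9,10}→3
  8 left: {1,3,5,6,7,8,9,10}→3  {2,3,5,6,7,8,9,10}→6  {2,4,5,6,7,8,9,10}→6  {3,4,5,6,7,8,9,10}→6
  9 left: {1,2,3,5,6,7,8,9,10}→9  {1,3,4,5,6,7,8,9,10}→9  {2,3,4,5,6,7,8,9,10}→18
  placing 0:i first → 36 extensions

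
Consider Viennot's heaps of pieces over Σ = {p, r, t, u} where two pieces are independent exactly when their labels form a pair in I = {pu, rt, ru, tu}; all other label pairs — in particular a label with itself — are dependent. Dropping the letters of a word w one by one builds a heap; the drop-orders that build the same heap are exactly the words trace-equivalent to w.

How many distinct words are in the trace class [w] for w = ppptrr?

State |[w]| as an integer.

drop 0:p onto floor
drop 1:p onto {0:p}
drop 2:p onto {1:p}
drop 3:t onto {2:p}
drop 4:r onto {2:p}
drop 5:r onto {4:r}
ground layer = {0:p}
drop-orders for the pieces not yet dropped (sum over which currently-grounded one goes next):
  1 to go: {3} 1  {5} 1
  2 to go: {3,5} 2  {4,5} 1
  3 to go: {3,4,5} 3
  4 to go: {2,3,4,5} 3
  if 0:p drops first: 3 orders

3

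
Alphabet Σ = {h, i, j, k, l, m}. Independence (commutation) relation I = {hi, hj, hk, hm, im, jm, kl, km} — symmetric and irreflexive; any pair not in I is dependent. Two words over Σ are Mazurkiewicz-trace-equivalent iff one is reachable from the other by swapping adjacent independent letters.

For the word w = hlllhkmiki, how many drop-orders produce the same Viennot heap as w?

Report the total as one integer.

110

drop 0:h onto floor
drop 1:l onto {0:h}
drop 2:l onto {1:l}
drop 3:l onto {2:l}
drop 4:h onto {3:l}
drop 5:k onto floor
drop 6:m onto {3:l}
drop 7:i onto {3:l, 5:k}
drop 8:k onto {7:i}
drop 9:i onto {8:k}
ground layer = {0:h, 5:k}
drop-orders for the pieces not yet dropped (sum over which currently-grounded one goes next):
  1 to go: {4} 1  {6} 1  {9} 1
  2 to go: {4,6} 2  {4,9} 2  {6,9} 2  {8,9} 1
  3 to go: {4,6,9} 6  {4,8,9} 3  {6,8,9} 3  {7,8,9} 1
  4 to go: {4,6,8,9} 12  {4,7,8,9} 4  {5,7,8,9} 1  {6,7,8,9} 4
  5 to go: {4,5,7,8,9} 5  {4,6,7,8,9} 20  {5,6,7,8,9} 5
  6 to go: {3,4,6,7,8,9} 20  {4,5,6,7,8,9} 30
  7 to go: {2,3,4,6,7,8,9} 20  {3,4,5,6,7,8,9} 50
  8 to go: {1,2,3,4,6,7,8,9} 20  {2,3,4,5,6,7,8,9} 70
  if 0:h drops first: 90 orders
  if 5:k drops first: 20 orders
heap linearizations: 110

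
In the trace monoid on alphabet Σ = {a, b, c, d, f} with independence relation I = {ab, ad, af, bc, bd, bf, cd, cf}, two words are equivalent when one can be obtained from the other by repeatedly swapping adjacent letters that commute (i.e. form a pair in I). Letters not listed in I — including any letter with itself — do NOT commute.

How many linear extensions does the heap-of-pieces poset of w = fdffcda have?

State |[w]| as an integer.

#0=f has no predecessor
#1=d depends on [0:f]
#2=f depends on [1:d]
#3=f depends on [2:f]
#4=c has no predecessor
#5=d depends on [3:f]
#6=a depends on [4:c]
sources: [0:f, 4:c]
N(rest) = Σ N(rest − s) over sources s of rest; N(one piece) = 1:
  size 1 → [5]=1  [6]=1
  size 2 → [3,5]=1  [4,6]=1  [5,6]=2
  size 3 → [2,3,5]=1  [3,5,6]=3  [4,5,6]=3
  size 4 → [1,2,3,5]=1  [2,3,5,6]=4  [3,4,5,6]=6
  size 5 → [0,1,2,3,5]=1  [1,2,3,5,6]=5  [2,3,4,5,6]=10
  first=0(f) contributes 15
  first=4(c) contributes 6
|[w]| = 21

21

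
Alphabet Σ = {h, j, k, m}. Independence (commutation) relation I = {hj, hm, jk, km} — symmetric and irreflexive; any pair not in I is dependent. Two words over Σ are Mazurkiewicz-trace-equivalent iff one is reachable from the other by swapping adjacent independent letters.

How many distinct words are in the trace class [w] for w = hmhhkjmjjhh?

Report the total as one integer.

#0=h has no predecessor
#1=m has no predecessor
#2=h depends on [0:h]
#3=h depends on [2:h]
#4=k depends on [3:h]
#5=j depends on [1:m]
#6=m depends on [5:j]
#7=j depends on [6:m]
#8=j depends on [7:j]
#9=h depends on [4:k]
#10=h depends on [9:h]
sources: [0:h, 1:m]
N(rest) = Σ N(rest − s) over sources s of rest; N(one piece) = 1:
  size 1 → [8]=1  [10]=1
  size 2 → [7,8]=1  [8,10]=2  [9,10]=1
  size 3 → [4,9,10]=1  [6,7,8]=1  [7,8,10]=3  [8,9,10]=3
  size 4 → [3,4,9,10]=1  [4,8,9,10]=4  [5,6,7,8]=1  [6,7,8,10]=4  [7,8,9,10]=6
  size 5 → [1,5,6,7,8]=1  [2,3,4,9,10]=1  [3,4,8,9,10]=5  [4,7,8,9,10]=10  [5,6,7,8,10]=5  [6,7,8,9,10]=10
  size 6 → [0,2,3,4,9,10]=1  [1,5,6,7,8,10]=6  [2,3,4,8,9,10]=6  [3,4,7,8,9,10]=15  [4,6,7,8,9,10]=20  [5,6,7,8,9,10]=15
  size 7 → [0,2,3,4,8,9,10]=7  [1,5,6,7,8,9,10]=21  [2,3,4,7,8,9,10]=21  [3,4,6,7,8,9,10]=35  [4,5,6,7,8,9,10]=35
  size 8 → [0,2,3,4,7,8,9,10]=28  [1,4,5,6,7,8,9,10]=56  [2,3,4,6,7,8,9,10]=56  [3,4,5,6,7,8,9,10]=70
  size 9 → [0,2,3,4,6,7,8,9,10]=84  [1,3,4,5,6,7,8,9,10]=126  [2,3,4,5,6,7,8,9,10]=126
  first=0(h) contributes 252
  first=1(m) contributes 210
|[w]| = 462

462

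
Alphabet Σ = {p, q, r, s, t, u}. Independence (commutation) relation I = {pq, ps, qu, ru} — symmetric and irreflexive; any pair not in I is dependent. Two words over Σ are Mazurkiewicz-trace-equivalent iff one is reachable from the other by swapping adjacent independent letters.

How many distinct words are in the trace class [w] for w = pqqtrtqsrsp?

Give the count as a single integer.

#0=p has no predecessor
#1=q has no predecessor
#2=q depends on [1:q]
#3=t depends on [0:p, 2:q]
#4=r depends on [3:t]
#5=t depends on [4:r]
#6=q depends on [5:t]
#7=s depends on [6:q]
#8=r depends on [7:s]
#9=s depends on [8:r]
#10=p depends on [8:r]
sources: [0:p, 1:q]
N(rest) = Σ N(rest − s) over sources s of rest; N(one piece) = 1:
  size 1 → [9]=1  [10]=1
  size 2 → [9,10]=2
  size 3 → [8,9,10]=2
  size 4 → [7,8,9,10]=2
  size 5 → [6,7,8,9,10]=2
  size 6 → [5,6,7,8,9,10]=2
  size 7 → [4,5,6,7,8,9,10]=2
  size 8 → [3,4,5,6,7,8,9,10]=2
  size 9 → [0,3,4,5,6,7,8,9,10]=2  [2,3,4,5,6,7,8,9,10]=2
  first=0(p) contributes 2
  first=1(q) contributes 4
|[w]| = 6

6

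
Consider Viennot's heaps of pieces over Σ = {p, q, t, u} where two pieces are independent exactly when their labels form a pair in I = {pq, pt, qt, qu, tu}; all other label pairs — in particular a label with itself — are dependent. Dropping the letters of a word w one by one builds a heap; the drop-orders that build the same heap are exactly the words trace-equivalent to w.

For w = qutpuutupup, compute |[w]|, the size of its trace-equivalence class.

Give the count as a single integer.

0(q) covers ∅
1(u) covers ∅
2(t) covers ∅
3(p) covers 1:u
4(u) covers 3:p
5(u) covers 4:u
6(t) covers 2:t
7(u) covers 5:u
8(p) covers 7:u
9(u) covers 8:p
10(p) covers 9:u
floor of heap: 0:q, 1:u, 2:t
completions by unplaced set U, small U first (add the entries for U minus each lowest piece of U):
  |U|=1: {0}:1  {6}:1  {10}:1
  |U|=2: {0,6}:2  {0,10}:2  {2,6}:1  {6,10}:2  {9,10}:1
  |U|=3: {0,2,6}:3  {0,6,10}:6  {0,9,10}:3  {2,6,10}:3  {6,9,10}:3  {8,9,10}:1
  |U|=4: {0,2,6,10}:12  {0,6,9,10}:12  {0,8,9,10}:4  {2,6,9,10}:6  {6,8,9,10}:4  {7,8,9,10}:1
  |U|=5: {0,2,6,9,10}:30  {0,6,8,9,10}:20  {0,7,8,9,10}:5  {2,6,8,9,10}:10  {5,7,8,9,10}:1  {6,7,8,9,10}:5
  |U|=6: {0,2,6,8,9,10}:60  {0,5,7,8,9,10}:6  {0,6,7,8,9,10}:30  {2,6,7,8,9,10}:15  {4,5,7,8,9,10}:1  {5,6,7,8,9,10}:6
  |U|=7: {0,2,6,7,8,9,10}:105  {0,4,5,7,8,9,10}:7  {0,5,6,7,8,9,10}:42  {2,5,6,7,8,9,10}:21  {3,4,5,7,8,9,10}:1  {4,5,6,7,8,9,10}:7
  |U|=8: {0,2,5,6,7,8,9,10}:168  {0,3,4,5,7,8,9,10}:8  {0,4,5,6,7,8,9,10}:56  {1,3,4,5,7,8,9,10}:1  {2,4,5,6,7,8,9,10}:28  {3,4,5,6,7,8,9,10}:8
  |U|=9: {0,1,3,4,5,7,8,9,10}:9  {0,2,4,5,6,7,8,9,10}:252  {0,3,4,5,6,7,8,9,10}:72  {1,3,4,5,6,7,8,9,10}:9  {2,3,4,5,6,7,8,9,10}:36
  start at 0(q): 45
  start at 1(u): 360
  start at 2(t): 90
sum over floor = 495

495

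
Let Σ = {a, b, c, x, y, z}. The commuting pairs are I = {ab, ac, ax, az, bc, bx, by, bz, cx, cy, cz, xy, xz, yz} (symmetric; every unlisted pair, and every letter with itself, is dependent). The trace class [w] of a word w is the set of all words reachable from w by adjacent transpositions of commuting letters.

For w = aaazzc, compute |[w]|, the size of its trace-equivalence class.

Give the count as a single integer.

piece 0:a — minimal
piece 1:a rests on {0:a}
piece 2:a rests on {1:a}
piece 3:z — minimal
piece 4:z rests on {3:z}
piece 5:c — minimal
minimal pieces: {0:a, 3:z, 5:c}
ways to finish when only these pieces remain (= sum over removing one remaining piece with nothing left below it):
  1 left: {2}→1  {4}→1  {5}→1
  2 left: {1,2}→1  {2,4}→2  {2,5}→2  {3,4}→1  {4,5}→2
  3 left: {0,1,2}→1  {1,2,4}→3  {1,2,5}→3  {2,3,4}→3  {2,4,5}→6  {3,4,5}→3
  4 left: {0,1,2,4}→4  {0,1,2,5}→4  {1,2,3,4}→6  {1,2,4,5}→12  {2,3,4,5}→12
  placing 0:a first → 30 extensions
  placing 3:z first → 20 extensions
  placing 5:c first → 10 extensions
total linear extensions = 60

60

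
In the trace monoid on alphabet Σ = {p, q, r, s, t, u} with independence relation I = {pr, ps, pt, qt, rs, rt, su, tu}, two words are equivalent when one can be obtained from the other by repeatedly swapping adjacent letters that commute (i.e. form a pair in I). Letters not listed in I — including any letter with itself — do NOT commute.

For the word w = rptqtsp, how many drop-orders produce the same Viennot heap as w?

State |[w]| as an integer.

drop 0:r onto floor
drop 1:p onto floor
drop 2:t onto floor
drop 3:q onto {0:r, 1:p}
drop 4:t onto {2:t}
drop 5:s onto {3:q, 4:t}
drop 6:p onto {3:q}
ground layer = {0:r, 1:p, 2:t}
drop-orders for the pieces not yet dropped (sum over which currently-grounded one goes next):
  1 to go: {5} 1  {6} 1
  2 to go: {4,5} 1  {5,6} 2
  3 to go: {2,4,5} 1  {3,5,6} 2  {4,5,6} 3
  4 to go: {0,3,5,6} 2  {1,3,5,6} 2  {2,4,5,6} 4  {3,4,5,6} 5
  5 to go: {0,1,3,5,6} 4  {0,3,4,5,6} 7  {1,3,4,5,6} 7  {2,3,4,5,6} 9
  if 0:r drops first: 16 orders
  if 1:p drops first: 16 orders
  if 2:t drops first: 18 orders
heap linearizations: 50

50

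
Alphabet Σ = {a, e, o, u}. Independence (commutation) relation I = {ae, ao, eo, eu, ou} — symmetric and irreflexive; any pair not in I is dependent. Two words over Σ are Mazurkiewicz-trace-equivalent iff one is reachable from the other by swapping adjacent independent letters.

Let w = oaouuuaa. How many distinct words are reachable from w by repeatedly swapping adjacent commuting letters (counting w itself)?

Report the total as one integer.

28

0(o) covers ∅
1(a) covers ∅
2(o) covers 0:o
3(u) covers 1:a
4(u) covers 3:u
5(u) covers 4:u
6(a) covers 5:u
7(a) covers 6:a
floor of heap: 0:o, 1:a
completions by unplaced set U, small U first (add the entries for U minus each lowest piece of U):
  |U|=1: {2}:1  {7}:1
  |U|=2: {0,2}:1  {2,7}:2  {6,7}:1
  |U|=3: {0,2,7}:3  {2,6,7}:3  {5,6,7}:1
  |U|=4: {0,2,6,7}:6  {2,5,6,7}:4  {4,5,6,7}:1
  |U|=5: {0,2,5,6,7}:10  {2,4,5,6,7}:5  {3,4,5,6,7}:1
  |U|=6: {0,2,4,5,6,7}:15  {1,3,4,5,6,7}:1  {2,3,4,5,6,7}:6
  start at 0(o): 7
  start at 1(a): 21
sum over floor = 28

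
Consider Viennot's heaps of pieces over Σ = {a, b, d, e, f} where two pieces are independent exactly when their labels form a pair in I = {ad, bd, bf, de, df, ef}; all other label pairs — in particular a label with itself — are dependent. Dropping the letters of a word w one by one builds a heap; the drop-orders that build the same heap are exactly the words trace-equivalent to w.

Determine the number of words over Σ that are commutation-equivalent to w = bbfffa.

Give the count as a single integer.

#0=b has no predecessor
#1=b depends on [0:b]
#2=f has no predecessor
#3=f depends on [2:f]
#4=f depends on [3:f]
#5=a depends on [1:b, 4:f]
sources: [0:b, 2:f]
N(rest) = Σ N(rest − s) over sources s of rest; N(one piece) = 1:
  size 1 → [5]=1
  size 2 → [1,5]=1  [4,5]=1
  size 3 → [0,1,5]=1  [1,4,5]=2  [3,4,5]=1
  size 4 → [0,1,4,5]=3  [1,3,4,5]=3  [2,3,4,5]=1
  first=0(b) contributes 4
  first=2(f) contributes 6
|[w]| = 10

10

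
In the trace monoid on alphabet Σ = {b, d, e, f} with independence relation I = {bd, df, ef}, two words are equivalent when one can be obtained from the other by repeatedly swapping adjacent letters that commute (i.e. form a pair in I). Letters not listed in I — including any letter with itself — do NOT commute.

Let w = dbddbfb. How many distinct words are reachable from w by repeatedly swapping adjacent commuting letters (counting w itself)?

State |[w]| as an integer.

35

piece 0:d — minimal
piece 1:b — minimal
piece 2:d rests on {0:d}
piece 3:d rests on {2:d}
piece 4:b rests on {1:b}
piece 5:f rests on {4:b}
piece 6:b rests on {5:f}
minimal pieces: {0:d, 1:b}
ways to finish when only these pieces remain (= sum over removing one remaining piece with nothing left below it):
  1 left: {3}→1  {6}→1
  2 left: {2,3}→1  {3,6}→2  {5,6}→1
  3 left: {0,2,3}→1  {2,3,6}→3  {3,5,6}→3  {4,5,6}→1
  4 left: {0,2,3,6}→4  {1,4,5,6}→1  {2,3,5,6}→6  {3,4,5,6}→4
  5 left: {0,2,3,5,6}→10  {1,3,4,5,6}→5  {2,3,4,5,6}→10
  placing 0:d first → 15 extensions
  placing 1:b first → 20 extensions
total linear extensions = 35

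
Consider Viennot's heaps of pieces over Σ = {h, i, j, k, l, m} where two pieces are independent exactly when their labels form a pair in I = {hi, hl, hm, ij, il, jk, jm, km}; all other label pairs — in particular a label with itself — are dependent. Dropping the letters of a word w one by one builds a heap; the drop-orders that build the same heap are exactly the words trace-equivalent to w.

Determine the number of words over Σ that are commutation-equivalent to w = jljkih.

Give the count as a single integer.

#0=j has no predecessor
#1=l depends on [0:j]
#2=j depends on [1:l]
#3=k depends on [1:l]
#4=i depends on [3:k]
#5=h depends on [2:j, 3:k]
sources: [0:j]
N(rest) = Σ N(rest − s) over sources s of rest; N(one piece) = 1:
  size 1 → [4]=1  [5]=1
  size 2 → [2,5]=1  [4,5]=2
  size 3 → [2,4,5]=3  [3,4,5]=2
  size 4 → [2,3,4,5]=5
  first=0(j) contributes 5

5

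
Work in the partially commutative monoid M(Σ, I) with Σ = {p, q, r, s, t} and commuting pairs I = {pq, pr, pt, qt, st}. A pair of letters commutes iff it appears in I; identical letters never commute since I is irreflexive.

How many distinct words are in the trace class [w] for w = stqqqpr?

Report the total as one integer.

0(s) covers ∅
1(t) covers ∅
2(q) covers 0:s
3(q) covers 2:q
4(q) covers 3:q
5(p) covers 0:s
6(r) covers 1:t, 4:q
floor of heap: 0:s, 1:t
completions by unplaced set U, small U first (add the entries for U minus each lowest piece of U):
  |U|=1: {5}:1  {6}:1
  |U|=2: {1,6}:1  {4,6}:1  {5,6}:2
  |U|=3: {1,4,6}:2  {1,5,6}:3  {3,4,6}:1  {4,5,6}:3
  |U|=4: {1,3,4,6}:3  {1,4,5,6}:8  {2,3,4,6}:1  {3,4,5,6}:4
  |U|=5: {1,2,3,4,6}:4  {1,3,4,5,6}:15  {2,3,4,5,6}:5
  start at 0(s): 24
  start at 1(t): 5
sum over floor = 29

29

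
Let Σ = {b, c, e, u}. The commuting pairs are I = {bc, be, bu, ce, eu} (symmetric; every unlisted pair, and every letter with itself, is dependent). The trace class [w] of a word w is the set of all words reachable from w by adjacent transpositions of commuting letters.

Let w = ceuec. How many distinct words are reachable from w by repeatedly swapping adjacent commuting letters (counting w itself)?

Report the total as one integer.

0(c) covers ∅
1(e) covers ∅
2(u) covers 0:c
3(e) covers 1:e
4(c) covers 2:u
floor of heap: 0:c, 1:e
completions by unplaced set U, small U first (add the entries for U minus each lowest piece of U):
  |U|=1: {3}:1  {4}:1
  |U|=2: {1,3}:1  {2,4}:1  {3,4}:2
  |U|=3: {0,2,4}:1  {1,3,4}:3  {2,3,4}:3
  start at 0(c): 6
  start at 1(e): 4
sum over floor = 10

10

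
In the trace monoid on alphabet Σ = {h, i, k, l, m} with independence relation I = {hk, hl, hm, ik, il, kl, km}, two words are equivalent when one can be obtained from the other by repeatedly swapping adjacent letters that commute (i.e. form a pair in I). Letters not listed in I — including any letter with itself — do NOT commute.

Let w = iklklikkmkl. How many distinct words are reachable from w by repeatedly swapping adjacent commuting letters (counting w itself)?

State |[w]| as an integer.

#0=i has no predecessor
#1=k has no predecessor
#2=l has no predecessor
#3=k depends on [1:k]
#4=l depends on [2:l]
#5=i depends on [0:i]
#6=k depends on [3:k]
#7=k depends on [6:k]
#8=m depends on [4:l, 5:i]
#9=k depends on [7:k]
#10=l depends on [8:m]
sources: [0:i, 1:k, 2:l]
N(rest) = Σ N(rest − s) over sources s of rest; N(one piece) = 1:
  size 1 → [9]=1  [10]=1
  size 2 → [7,9]=1  [8,10]=1  [9,10]=2
  size 3 → [4,8,10]=1  [5,8,10]=1  [6,7,9]=1  [7,9,10]=3  [8,9,10]=3
  size 4 → [0,5,8,10]=1  [2,4,8,10]=1  [3,6,7,9]=1  [4,5,8,10]=2  [4,8,9,10]=4  [5,8,9,10]=4  [6,7,9,10]=4  [7,8,9,10]=6
  size 5 → [0,4,5,8,10]=3  [0,5,8,9,10]=5  [1,3,6,7,9]=1  [2,4,5,8,10]=3  [2,4,8,9,10]=5  [3,6,7,9,10]=5  [4,5,8,9,10]=10  [4,7,8,9,10]=10  [5,7,8,9,10]=10  [6,7,8,9,10]=10
  size 6 → [0,2,4,5,8,10]=6  [0,4,5,8,9,10]=18  [0,5,7,8,9,10]=15  [1,3,6,7,9,10]=6  [2,4,5,8,9,10]=18  [2,4,7,8,9,10]=15  [3,6,7,8,9,10]=15  [4,5,7,8,9,10]=30  [4,6,7,8,9,10]=20  [5,6,7,8,9,10]=20
  size 7 → [0,2,4,5,8,9,10]=42  [0,4,5,7,8,9,10]=63  [0,5,6,7,8,9,10]=35  [1,3,6,7,8,9,10]=21  [2,4,5,7,8,9,10]=63  [2,4,6,7,8,9,10]=35  [3,4,6,7,8,9,10]=35  [3,5,6,7,8,9,10]=35  [4,5,6,7,8,9,10]=70
  size 8 → [0,2,4,5,7,8,9,10]=168  [0,3,5,6,7,8,9,10]=70  [0,4,5,6,7,8,9,10]=168  [1,3,4,6,7,8,9,10]=56  [1,3,5,6,7,8,9,10]=56  [2,3,4,6,7,8,9,10]=70  [2,4,5,6,7,8,9,10]=168  [3,4,5,6,7,8,9,10]=140
  size 9 → [0,1,3,5,6,7,8,9,10]=126  [0,2,4,5,6,7,8,9,10]=504  [0,3,4,5,6,7,8,9,10]=378  [1,2,3,4,6,7,8,9,10]=126  [1,3,4,5,6,7,8,9,10]=252  [2,3,4,5,6,7,8,9,10]=378
  first=0(i) contributes 756
  first=1(k) contributes 1260
  first=2(l) contributes 756
|[w]| = 2772

2772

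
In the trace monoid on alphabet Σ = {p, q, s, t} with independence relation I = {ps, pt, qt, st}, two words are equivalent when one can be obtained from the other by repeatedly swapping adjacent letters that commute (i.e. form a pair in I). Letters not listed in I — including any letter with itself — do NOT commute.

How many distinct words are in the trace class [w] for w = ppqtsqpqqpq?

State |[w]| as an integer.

11

0(p) covers ∅
1(p) covers 0:p
2(q) covers 1:p
3(t) covers ∅
4(s) covers 2:q
5(q) covers 4:s
6(p) covers 5:q
7(q) covers 6:p
8(q) covers 7:q
9(p) covers 8:q
10(q) covers 9:p
floor of heap: 0:p, 3:t
completions by unplaced set U, small U first (add the entries for U minus each lowest piece of U):
  |U|=1: {3}:1  {10}:1
  |U|=2: {3,10}:2  {9,10}:1
  |U|=3: {3,9,10}:3  {8,9,10}:1
  |U|=4: {3,8,9,10}:4  {7,8,9,10}:1
  |U|=5: {3,7,8,9,10}:5  {6,7,8,9,10}:1
  |U|=6: {3,6,7,8,9,10}:6  {5,6,7,8,9,10}:1
  |U|=7: {3,5,6,7,8,9,10}:7  {4,5,6,7,8,9,10}:1
  |U|=8: {2,4,5,6,7,8,9,10}:1  {3,4,5,6,7,8,9,10}:8
  |U|=9: {1,2,4,5,6,7,8,9,10}:1  {2,3,4,5,6,7,8,9,10}:9
  start at 0(p): 10
  start at 3(t): 1
sum over floor = 11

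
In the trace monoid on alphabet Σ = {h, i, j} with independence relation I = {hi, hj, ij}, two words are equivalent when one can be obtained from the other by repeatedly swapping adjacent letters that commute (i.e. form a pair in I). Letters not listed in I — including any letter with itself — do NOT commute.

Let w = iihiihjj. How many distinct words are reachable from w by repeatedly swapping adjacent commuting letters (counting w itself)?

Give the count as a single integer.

420

0(i) covers ∅
1(i) covers 0:i
2(h) covers ∅
3(i) covers 1:i
4(i) covers 3:i
5(h) covers 2:h
6(j) covers ∅
7(j) covers 6:j
floor of heap: 0:i, 2:h, 6:j
completions by unplaced set U, small U first (add the entries for U minus each lowest piece of U):
  |U|=1: {4}:1  {5}:1  {7}:1
  |U|=2: {2,5}:1  {3,4}:1  {4,5}:2  {4,7}:2  {5,7}:2  {6,7}:1
  |U|=3: {1,3,4}:1  {2,4,5}:3  {2,5,7}:3  {3,4,5}:3  {3,4,7}:3  {4,5,7}:6  {4,6,7}:3  {5,6,7}:3
  |U|=4: {0,1,3,4}:1  {1,3,4,5}:4  {1,3,4,7}:4  {2,3,4,5}:6  {2,4,5,7}:12  {2,5,6,7}:6  {3,4,5,7}:12  {3,4,6,7}:6  {4,5,6,7}:12
  |U|=5: {0,1,3,4,5}:5  {0,1,3,4,7}:5  {1,2,3,4,5}:10  {1,3,4,5,7}:20  {1,3,4,6,7}:10  {2,3,4,5,7}:30  {2,4,5,6,7}:30  {3,4,5,6,7}:30
  |U|=6: {0,1,2,3,4,5}:15  {0,1,3,4,5,7}:30  {0,1,3,4,6,7}:15  {1,2,3,4,5,7}:60  {1,3,4,5,6,7}:60  {2,3,4,5,6,7}:90
  start at 0(i): 210
  start at 2(h): 105
  start at 6(j): 105
sum over floor = 420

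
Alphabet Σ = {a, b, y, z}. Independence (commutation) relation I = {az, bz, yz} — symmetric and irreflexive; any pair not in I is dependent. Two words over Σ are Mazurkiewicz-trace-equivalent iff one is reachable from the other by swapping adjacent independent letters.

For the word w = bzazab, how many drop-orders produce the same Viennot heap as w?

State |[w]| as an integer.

15

0(b) covers ∅
1(z) covers ∅
2(a) covers 0:b
3(z) covers 1:z
4(a) covers 2:a
5(b) covers 4:a
floor of heap: 0:b, 1:z
completions by unplaced set U, small U first (add the entries for U minus each lowest piece of U):
  |U|=1: {3}:1  {5}:1
  |U|=2: {1,3}:1  {3,5}:2  {4,5}:1
  |U|=3: {1,3,5}:3  {2,4,5}:1  {3,4,5}:3
  |U|=4: {0,2,4,5}:1  {1,3,4,5}:6  {2,3,4,5}:4
  start at 0(b): 10
  start at 1(z): 5
sum over floor = 15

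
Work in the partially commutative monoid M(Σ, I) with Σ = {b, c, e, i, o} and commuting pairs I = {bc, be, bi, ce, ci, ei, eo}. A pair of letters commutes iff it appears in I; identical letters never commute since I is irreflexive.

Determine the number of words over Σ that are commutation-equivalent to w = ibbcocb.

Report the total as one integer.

0(i) covers ∅
1(b) covers ∅
2(b) covers 1:b
3(c) covers ∅
4(o) covers 0:i, 2:b, 3:c
5(c) covers 4:o
6(b) covers 4:o
floor of heap: 0:i, 1:b, 3:c
completions by unplaced set U, small U first (add the entries for U minus each lowest piece of U):
  |U|=1: {5}:1  {6}:1
  |U|=2: {5,6}:2
  |U|=3: {4,5,6}:2
  |U|=4: {0,4,5,6}:2  {2,4,5,6}:2  {3,4,5,6}:2
  |U|=5: {0,2,4,5,6}:4  {0,3,4,5,6}:4  {1,2,4,5,6}:2  {2,3,4,5,6}:4
  start at 0(i): 6
  start at 1(b): 12
  start at 3(c): 6
sum over floor = 24

24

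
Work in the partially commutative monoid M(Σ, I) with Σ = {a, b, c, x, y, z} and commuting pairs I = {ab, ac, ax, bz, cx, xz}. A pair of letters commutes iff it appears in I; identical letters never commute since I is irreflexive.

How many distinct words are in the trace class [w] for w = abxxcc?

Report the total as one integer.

drop 0:a onto floor
drop 1:b onto floor
drop 2:x onto {1:b}
drop 3:x onto {2:x}
drop 4:c onto {1:b}
drop 5:c onto {4:c}
ground layer = {0:a, 1:b}
drop-orders for the pieces not yet dropped (sum over which currently-grounded one goes next):
  1 to go: {0} 1  {3} 1  {5} 1
  2 to go: {0,3} 2  {0,5} 2  {2,3} 1  {3,5} 2  {4,5} 1
  3 to go: {0,2,3} 3  {0,3,5} 6  {0,4,5} 3  {2,3,5} 3  {3,4,5} 3
  4 to go: {0,2,3,5} 12  {0,3,4,5} 12  {2,3,4,5} 6
  if 0:a drops first: 6 orders
  if 1:b drops first: 30 orders
heap linearizations: 36

36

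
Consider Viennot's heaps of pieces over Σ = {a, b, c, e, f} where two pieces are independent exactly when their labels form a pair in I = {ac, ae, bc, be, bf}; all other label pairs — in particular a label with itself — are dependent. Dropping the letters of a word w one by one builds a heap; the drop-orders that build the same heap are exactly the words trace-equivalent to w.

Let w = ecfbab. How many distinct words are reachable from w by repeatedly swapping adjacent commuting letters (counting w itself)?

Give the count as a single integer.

0(e) covers ∅
1(c) covers 0:e
2(f) covers 1:c
3(b) covers ∅
4(a) covers 2:f, 3:b
5(b) covers 4:a
floor of heap: 0:e, 3:b
completions by unplaced set U, small U first (add the entries for U minus each lowest piece of U):
  |U|=1: {5}:1
  |U|=2: {4,5}:1
  |U|=3: {2,4,5}:1  {3,4,5}:1
  |U|=4: {1,2,4,5}:1  {2,3,4,5}:2
  start at 0(e): 3
  start at 3(b): 1
sum over floor = 4

4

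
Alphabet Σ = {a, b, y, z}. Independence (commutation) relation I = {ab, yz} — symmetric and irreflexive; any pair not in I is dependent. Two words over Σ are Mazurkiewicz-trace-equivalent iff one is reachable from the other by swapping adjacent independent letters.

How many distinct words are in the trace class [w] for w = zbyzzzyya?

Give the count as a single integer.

drop 0:z onto floor
drop 1:b onto {0:z}
drop 2:y onto {1:b}
drop 3:z onto {1:b}
drop 4:z onto {3:z}
drop 5:z onto {4:z}
drop 6:y onto {2:y}
drop 7:y onto {6:y}
drop 8:a onto {5:z, 7:y}
ground layer = {0:z}
drop-orders for the pieces not yet dropped (sum over which currently-grounded one goes next):
  1 to go: {8} 1
  2 to go: {5,8} 1  {7,8} 1
  3 to go: {4,5,8} 1  {5,7,8} 2  {6,7,8} 1
  4 to go: {2,6,7,8} 1  {3,4,5,8} 1  {4,5,7,8} 3  {5,6,7,8} 3
  5 to go: {2,5,6,7,8} 4  {3,4,5,7,8} 4  {4,5,6,7,8} 6
  6 to go: {2,4,5,6,7,8} 10  {3,4,5,6,7,8} 10
  7 to go: {2,3,4,5,6,7,8} 20
  if 0:z drops first: 20 orders

20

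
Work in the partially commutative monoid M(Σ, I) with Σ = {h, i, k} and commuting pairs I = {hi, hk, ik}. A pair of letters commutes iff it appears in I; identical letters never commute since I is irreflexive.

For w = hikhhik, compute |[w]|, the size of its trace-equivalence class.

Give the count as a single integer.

210

piece 0:h — minimal
piece 1:i — minimal
piece 2:k — minimal
piece 3:h rests on {0:h}
piece 4:h rests on {3:h}
piece 5:i rests on {1:i}
piece 6:k rests on {2:k}
minimal pieces: {0:h, 1:i, 2:k}
ways to finish when only these pieces remain (= sum over removing one remaining piece with nothing left below it):
  1 left: {4}→1  {5}→1  {6}→1
  2 left: {1,5}→1  {2,6}→1  {3,4}→1  {4,5}→2  {4,6}→2  {5,6}→2
  3 left: {0,3,4}→1  {1,4,5}→3  {1,5,6}→3  {2,4,6}→3  {2,5,6}→3  {3,4,5}→3  {3,4,6}→3  {4,5,6}→6
  4 left: {0,3,4,5}→4  {0,3,4,6}→4  {1,2,5,6}→6  {1,3,4,5}→6  {1,4,5,6}→12  {2,3,4,6}→6  {2,4,5,6}→12  {3,4,5,6}→12
  5 left: {0,1,3,4,5}→10  {0,2,3,4,6}→10  {0,3,4,5,6}→20  {1,2,4,5,6}→30  {1,3,4,5,6}→30  {2,3,4,5,6}→30
  placing 0:h first → 90 extensions
  placing 1:i first → 60 extensions
  placing 2:k first → 60 extensions
total linear extensions = 210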